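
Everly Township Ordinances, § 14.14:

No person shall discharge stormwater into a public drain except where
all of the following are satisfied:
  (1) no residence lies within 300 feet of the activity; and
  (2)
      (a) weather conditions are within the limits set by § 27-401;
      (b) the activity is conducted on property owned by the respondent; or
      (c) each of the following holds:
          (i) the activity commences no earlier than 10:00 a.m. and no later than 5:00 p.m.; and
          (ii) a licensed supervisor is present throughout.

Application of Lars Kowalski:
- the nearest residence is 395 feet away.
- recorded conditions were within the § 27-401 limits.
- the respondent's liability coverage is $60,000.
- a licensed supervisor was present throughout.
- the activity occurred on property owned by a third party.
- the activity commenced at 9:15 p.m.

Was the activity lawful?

(1) no residence in 300 ft — met.
(a) weather ok — holds.
(b) own property — fails.
(i) start within hours — not satisfied.
(ii) supervisor present — holds.
(c): F AND T → false.
(2) = T OR F OR F = true.
Overall: T AND T → true.

Yes — lawful.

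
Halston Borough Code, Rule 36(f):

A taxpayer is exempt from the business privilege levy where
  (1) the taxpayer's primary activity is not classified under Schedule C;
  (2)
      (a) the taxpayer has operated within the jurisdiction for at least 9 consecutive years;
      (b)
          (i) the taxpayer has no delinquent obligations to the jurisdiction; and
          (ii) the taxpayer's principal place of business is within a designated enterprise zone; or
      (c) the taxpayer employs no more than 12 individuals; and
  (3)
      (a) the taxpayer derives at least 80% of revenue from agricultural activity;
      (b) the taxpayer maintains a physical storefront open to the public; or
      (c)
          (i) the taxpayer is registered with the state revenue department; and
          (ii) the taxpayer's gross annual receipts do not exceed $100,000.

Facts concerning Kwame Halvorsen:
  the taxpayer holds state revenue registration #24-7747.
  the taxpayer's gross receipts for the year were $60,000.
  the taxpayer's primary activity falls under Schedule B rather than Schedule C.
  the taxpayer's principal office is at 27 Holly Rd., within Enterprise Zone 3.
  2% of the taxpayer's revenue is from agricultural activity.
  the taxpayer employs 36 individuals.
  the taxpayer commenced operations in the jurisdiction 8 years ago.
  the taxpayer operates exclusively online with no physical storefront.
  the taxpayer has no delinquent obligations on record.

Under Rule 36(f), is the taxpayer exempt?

Yes — exempt.

(1) not (Schedule C activity) — satisfied.
(a) ≥ 9 yrs in jurisdiction — fails.
(i) no delinquency — met.
(ii) in enterprise zone — satisfied.
(b) = T AND T = true.
(c) ≤ 12 employees — not satisfied.
(2): F OR T OR F → true.
(a) ≥80% agricultural — not met.
(b) has storefront — not met.
(i) state-registered — holds.
(ii) receipts ≤ $100,000 — met.
(c) = T AND T = true.
(3): F OR F OR T → true.
Overall = T AND T AND T = true.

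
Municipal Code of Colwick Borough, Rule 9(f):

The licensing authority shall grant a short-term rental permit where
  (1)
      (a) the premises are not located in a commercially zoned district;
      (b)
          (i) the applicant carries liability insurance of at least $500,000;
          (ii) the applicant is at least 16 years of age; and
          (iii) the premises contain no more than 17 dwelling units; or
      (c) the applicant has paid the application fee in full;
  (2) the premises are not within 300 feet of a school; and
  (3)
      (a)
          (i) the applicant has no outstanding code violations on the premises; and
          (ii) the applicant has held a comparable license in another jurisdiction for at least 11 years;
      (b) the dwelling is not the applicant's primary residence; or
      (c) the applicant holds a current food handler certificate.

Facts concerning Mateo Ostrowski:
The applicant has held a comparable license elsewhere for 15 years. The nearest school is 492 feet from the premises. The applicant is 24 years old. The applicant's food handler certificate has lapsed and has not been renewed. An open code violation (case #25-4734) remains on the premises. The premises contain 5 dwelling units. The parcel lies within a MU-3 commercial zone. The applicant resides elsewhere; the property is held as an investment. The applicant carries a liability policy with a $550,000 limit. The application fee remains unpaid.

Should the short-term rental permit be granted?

(a) not (commercially zoned) — not satisfied.
(i) insurance ≥ $500,000 — met.
(ii) age ≥ 16 — met.
(iii) ≤ 17 units — met.
(b) = T AND T AND T = true.
(c) fee paid — fails.
(1): F OR T OR F → true.
(2) ≥300 ft from school — holds.
(i) no code violations — not met.
(ii) prior license ≥ 11 yr — holds.
(a) = F AND T = false.
(b) not (primary residence) — met.
(c) food handler cert. — not met.
So (3) is satisfied (F OR T OR F).
So Overall is satisfied (T AND T AND T).

Yes — granted.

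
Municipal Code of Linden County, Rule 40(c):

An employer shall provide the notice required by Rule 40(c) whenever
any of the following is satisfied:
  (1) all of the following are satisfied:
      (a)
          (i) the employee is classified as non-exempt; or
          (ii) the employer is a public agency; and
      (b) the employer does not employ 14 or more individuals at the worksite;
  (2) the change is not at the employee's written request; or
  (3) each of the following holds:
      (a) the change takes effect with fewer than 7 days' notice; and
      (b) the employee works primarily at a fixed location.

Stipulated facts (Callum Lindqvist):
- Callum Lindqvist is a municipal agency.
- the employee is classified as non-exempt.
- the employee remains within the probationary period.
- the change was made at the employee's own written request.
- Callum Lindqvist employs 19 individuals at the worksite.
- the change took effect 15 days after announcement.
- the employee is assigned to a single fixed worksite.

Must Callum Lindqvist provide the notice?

No — not required.

(i) non-exempt — holds.
(ii) public agency — met.
(a): T OR T → true.
(b) not (≥ 14 at site) — not met.
(1) = T AND F = false.
(2) not employee-requested — fails.
(a) < 7 days' notice — not met.
(b) fixed location — met.
(3) = F AND T = false.
Overall: F OR F OR F → false.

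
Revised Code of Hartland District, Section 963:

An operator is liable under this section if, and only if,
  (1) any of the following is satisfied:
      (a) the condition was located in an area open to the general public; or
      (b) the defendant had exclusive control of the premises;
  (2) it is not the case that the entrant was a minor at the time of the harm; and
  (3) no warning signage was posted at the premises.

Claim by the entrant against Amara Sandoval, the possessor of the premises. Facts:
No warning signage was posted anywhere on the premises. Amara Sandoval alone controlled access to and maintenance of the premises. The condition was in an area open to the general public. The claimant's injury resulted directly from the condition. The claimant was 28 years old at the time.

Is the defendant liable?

Yes — liable.

(a) public area — holds.
(b) exclusive control — satisfied.
(1) = T OR T = true.
(2) not (entrant a minor) — satisfied.
(3) no signage posted — met.
Overall = T AND T AND T = true.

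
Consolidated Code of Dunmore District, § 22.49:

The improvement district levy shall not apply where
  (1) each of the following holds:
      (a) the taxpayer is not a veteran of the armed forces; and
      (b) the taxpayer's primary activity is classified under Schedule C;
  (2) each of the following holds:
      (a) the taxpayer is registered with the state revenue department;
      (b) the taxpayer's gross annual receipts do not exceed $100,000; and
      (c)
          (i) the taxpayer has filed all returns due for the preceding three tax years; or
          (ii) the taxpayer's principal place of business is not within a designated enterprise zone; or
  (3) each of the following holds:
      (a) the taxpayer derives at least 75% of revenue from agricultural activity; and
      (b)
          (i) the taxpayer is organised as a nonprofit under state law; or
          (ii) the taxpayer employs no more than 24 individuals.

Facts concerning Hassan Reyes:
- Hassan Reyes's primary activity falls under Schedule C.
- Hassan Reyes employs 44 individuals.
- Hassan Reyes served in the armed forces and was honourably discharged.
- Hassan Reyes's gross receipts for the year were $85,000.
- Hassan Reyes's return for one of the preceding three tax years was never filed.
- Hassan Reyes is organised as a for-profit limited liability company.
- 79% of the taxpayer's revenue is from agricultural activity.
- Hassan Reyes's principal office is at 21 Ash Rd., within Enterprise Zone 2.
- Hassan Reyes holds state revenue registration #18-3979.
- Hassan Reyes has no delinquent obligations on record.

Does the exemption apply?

No — not exempt.

(a) not (veteran) — not satisfied.
(b) Schedule C activity — satisfied.
(1) = F AND T = false.
(a) state-registered — holds.
(b) receipts ≤ $100,000 — holds.
(i) returns current — not met.
(ii) not (in enterprise zone) — not met.
(c): F OR F → false.
(2): T AND T AND F → false.
(a) ≥75% agricultural — met.
(i) nonprofit — not met.
(ii) ≤ 24 employees — not satisfied.
(b) = F OR F = false.
(3): T AND F → false.
Overall = F OR F OR F = false.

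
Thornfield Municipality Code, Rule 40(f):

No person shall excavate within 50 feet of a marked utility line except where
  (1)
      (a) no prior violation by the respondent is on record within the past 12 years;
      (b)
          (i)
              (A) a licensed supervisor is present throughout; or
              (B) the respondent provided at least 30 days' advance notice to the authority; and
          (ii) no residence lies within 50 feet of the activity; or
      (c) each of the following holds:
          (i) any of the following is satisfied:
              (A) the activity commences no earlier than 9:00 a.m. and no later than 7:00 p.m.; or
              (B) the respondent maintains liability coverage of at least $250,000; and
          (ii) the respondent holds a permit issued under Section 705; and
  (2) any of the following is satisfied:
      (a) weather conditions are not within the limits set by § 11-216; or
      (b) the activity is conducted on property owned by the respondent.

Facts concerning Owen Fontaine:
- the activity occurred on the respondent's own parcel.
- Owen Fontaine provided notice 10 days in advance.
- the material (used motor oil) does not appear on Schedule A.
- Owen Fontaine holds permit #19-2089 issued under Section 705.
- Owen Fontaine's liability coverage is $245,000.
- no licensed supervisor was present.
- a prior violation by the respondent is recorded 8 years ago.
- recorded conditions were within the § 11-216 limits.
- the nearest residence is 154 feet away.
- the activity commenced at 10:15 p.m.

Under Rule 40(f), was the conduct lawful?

No — unlawful.

(a) no prior violation — not met.
(A) supervisor present — fails.
(B) ≥30 days' notice — not satisfied.
So (i) is not satisfied (F OR F).
(ii) no residence in 50 ft — met.
(b) = F AND T = false.
(A) start within hours — not satisfied.
(B) coverage ≥ $250,000 — not satisfied.
(i) = F OR F = false.
(ii) holds permit — satisfied.
So (c) is not satisfied (F AND T).
(1) = F OR F OR F = false.
(a) not (weather ok) — not satisfied.
(b) own property — satisfied.
(2) = F OR T = true.
Overall = F AND T = false.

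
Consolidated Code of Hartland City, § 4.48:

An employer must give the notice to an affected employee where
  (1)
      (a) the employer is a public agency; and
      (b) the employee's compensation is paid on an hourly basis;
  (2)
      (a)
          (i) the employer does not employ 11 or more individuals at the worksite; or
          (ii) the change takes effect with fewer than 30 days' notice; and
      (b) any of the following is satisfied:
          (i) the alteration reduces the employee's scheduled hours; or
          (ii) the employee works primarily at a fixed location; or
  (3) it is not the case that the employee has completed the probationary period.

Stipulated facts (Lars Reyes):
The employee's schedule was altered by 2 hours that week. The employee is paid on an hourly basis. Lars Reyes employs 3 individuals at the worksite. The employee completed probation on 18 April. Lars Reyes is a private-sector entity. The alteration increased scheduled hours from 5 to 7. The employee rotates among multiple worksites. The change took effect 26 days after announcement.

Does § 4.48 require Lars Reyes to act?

No — not required.

(a) public agency — not satisfied.
(b) hourly-paid — met.
So (1) is not satisfied (F AND T).
(i) not (≥ 11 at site) — satisfied.
(ii) < 30 days' notice — met.
So (a) is satisfied (T OR T).
(i) hours reduced — not met.
(ii) fixed location — not satisfied.
So (b) is not satisfied (F OR F).
(2) = T AND F = false.
(3) not (past probation) — not met.
Overall = F OR F OR F = false.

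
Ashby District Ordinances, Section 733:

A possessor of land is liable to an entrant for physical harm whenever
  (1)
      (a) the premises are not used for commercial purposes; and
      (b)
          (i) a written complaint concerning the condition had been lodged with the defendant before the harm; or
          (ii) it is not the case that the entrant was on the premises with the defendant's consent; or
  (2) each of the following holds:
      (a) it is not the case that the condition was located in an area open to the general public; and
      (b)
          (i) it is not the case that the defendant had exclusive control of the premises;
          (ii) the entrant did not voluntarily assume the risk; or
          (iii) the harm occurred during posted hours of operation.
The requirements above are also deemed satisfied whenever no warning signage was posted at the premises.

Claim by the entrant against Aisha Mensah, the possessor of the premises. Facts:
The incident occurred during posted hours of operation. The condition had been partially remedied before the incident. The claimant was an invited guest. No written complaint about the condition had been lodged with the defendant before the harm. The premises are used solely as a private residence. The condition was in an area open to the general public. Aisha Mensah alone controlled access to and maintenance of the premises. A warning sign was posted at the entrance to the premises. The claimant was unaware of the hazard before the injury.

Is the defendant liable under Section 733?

No — not liable.

(a) not (commercial use) — holds.
(i) complaint lodged — fails.
(ii) not (consent to enter) — fails.
So (b) is not satisfied (F OR F).
(1) = T AND F = false.
(a) not (public area) — fails.
(i) not (exclusive control) — fails.
(ii) no assumed risk — holds.
(iii) during posted hours — met.
(b): F OR T OR T → true.
So (2) is not satisfied (F AND T).
So Overall is not satisfied (F OR F).
Exception (no signage posted) — not satisfied.
Result: main false OR exception false → false.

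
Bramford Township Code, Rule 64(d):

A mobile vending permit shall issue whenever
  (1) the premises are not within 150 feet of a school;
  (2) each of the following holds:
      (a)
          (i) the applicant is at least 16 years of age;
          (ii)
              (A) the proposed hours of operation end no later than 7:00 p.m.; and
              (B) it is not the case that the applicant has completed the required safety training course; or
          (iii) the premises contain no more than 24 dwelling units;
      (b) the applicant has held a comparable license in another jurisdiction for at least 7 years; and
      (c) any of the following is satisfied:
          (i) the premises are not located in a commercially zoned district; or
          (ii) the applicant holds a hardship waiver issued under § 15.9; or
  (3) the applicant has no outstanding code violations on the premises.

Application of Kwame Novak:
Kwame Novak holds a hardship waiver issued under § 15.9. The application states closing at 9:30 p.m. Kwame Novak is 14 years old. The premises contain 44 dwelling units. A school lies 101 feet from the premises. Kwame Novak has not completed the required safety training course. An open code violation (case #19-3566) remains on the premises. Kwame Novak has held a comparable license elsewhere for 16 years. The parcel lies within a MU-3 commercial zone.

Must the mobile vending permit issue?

(1) ≥150 ft from school — not met.
(i) age ≥ 16 — fails.
(A) closes by 7 p.m. — not satisfied.
(B) not (safety training) — met.
(ii): F AND T → false.
(iii) ≤ 24 units — not satisfied.
So (a) is not satisfied (F OR F OR F).
(b) prior license ≥ 7 yr — satisfied.
(i) not (commercially zoned) — not satisfied.
(ii) hardship waiver — satisfied.
So (c) is satisfied (F OR T).
So (2) is not satisfied (F AND T AND T).
(3) no code violations — not satisfied.
Overall = F OR F OR F = false.

No — denied.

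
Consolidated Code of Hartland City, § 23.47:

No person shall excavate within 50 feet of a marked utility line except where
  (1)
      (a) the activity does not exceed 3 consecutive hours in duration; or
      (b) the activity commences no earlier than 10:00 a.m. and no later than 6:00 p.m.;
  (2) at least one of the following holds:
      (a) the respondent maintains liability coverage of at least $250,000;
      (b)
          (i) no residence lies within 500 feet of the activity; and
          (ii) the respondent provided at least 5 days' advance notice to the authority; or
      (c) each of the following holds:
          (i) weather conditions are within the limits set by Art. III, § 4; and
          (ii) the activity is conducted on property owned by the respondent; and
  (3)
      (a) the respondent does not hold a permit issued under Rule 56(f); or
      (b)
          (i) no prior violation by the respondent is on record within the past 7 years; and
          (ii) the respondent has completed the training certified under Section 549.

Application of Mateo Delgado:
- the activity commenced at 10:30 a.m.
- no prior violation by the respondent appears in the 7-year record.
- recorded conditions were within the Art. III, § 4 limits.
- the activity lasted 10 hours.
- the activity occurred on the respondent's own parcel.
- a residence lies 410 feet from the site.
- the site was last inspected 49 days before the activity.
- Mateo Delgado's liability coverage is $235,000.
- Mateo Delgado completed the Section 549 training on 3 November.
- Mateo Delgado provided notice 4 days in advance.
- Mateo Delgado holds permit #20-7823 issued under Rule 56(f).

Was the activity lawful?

(a) ≤ 3 hrs duration — fails.
(b) start within hours — met.
(1) = F OR T = true.
(a) coverage ≥ $250,000 — not met.
(i) no residence in 500 ft — fails.
(ii) ≥5 days' notice — not satisfied.
(b): F AND F → false.
(i) weather ok — met.
(ii) own property — holds.
So (c) is satisfied (T AND T).
(2): F OR F OR T → true.
(a) not (holds permit) — not met.
(i) no prior violation — holds.
(ii) training certified — met.
So (b) is satisfied (T AND T).
(3): F OR T → true.
Overall: T AND T AND T → true.

Yes — lawful.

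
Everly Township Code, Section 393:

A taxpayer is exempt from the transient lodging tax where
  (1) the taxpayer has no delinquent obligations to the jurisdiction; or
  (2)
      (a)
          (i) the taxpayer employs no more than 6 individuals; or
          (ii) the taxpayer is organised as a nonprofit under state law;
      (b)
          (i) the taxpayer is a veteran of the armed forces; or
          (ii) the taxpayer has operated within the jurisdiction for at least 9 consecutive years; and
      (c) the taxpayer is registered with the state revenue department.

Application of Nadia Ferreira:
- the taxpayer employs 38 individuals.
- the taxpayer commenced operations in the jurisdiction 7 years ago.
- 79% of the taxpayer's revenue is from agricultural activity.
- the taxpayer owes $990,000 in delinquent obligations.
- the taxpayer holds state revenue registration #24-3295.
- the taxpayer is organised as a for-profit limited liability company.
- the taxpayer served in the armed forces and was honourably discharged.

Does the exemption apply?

No — not exempt.

(1) no delinquency — fails.
(i) ≤ 6 employees — not met.
(ii) nonprofit — not met.
So (a) is not satisfied (F OR F).
(i) veteran — satisfied.
(ii) ≥ 9 yrs in jurisdiction — not satisfied.
(b) = T OR F = true.
(c) state-registered — satisfied.
(2) = F AND T AND T = false.
Overall: F OR F → false.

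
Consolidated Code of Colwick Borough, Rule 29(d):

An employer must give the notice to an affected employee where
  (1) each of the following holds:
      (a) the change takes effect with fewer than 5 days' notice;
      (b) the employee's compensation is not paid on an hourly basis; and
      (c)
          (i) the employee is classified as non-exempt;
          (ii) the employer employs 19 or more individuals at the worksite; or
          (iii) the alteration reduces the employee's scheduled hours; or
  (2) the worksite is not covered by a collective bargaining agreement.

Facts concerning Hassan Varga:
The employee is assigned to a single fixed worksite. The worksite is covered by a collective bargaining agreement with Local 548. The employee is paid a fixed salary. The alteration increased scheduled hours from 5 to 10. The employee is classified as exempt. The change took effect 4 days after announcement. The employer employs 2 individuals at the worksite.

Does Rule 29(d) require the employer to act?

(a) < 5 days' notice — met.
(b) not (hourly-paid) — holds.
(i) non-exempt — not met.
(ii) ≥ 19 at site — not met.
(iii) hours reduced — not met.
(c): F OR F OR F → false.
So (1) is not satisfied (T AND T AND F).
(2) no CBA — not satisfied.
Overall = F OR F = false.

No — not required.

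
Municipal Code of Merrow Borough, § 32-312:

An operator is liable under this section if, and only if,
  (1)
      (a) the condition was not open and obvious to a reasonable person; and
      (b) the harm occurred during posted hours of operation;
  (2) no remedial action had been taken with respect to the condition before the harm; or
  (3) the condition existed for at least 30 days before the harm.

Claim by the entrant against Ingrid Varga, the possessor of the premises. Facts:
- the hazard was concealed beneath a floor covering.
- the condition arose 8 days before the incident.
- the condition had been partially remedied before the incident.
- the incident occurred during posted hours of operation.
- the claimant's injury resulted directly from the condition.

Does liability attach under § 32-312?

(a) not open/obvious — met.
(b) during posted hours — met.
(1): T AND T → true.
(2) no remedial action — not met.
(3) condition ≥30 days old — not met.
Overall: T OR F OR F → true.

Yes — liable.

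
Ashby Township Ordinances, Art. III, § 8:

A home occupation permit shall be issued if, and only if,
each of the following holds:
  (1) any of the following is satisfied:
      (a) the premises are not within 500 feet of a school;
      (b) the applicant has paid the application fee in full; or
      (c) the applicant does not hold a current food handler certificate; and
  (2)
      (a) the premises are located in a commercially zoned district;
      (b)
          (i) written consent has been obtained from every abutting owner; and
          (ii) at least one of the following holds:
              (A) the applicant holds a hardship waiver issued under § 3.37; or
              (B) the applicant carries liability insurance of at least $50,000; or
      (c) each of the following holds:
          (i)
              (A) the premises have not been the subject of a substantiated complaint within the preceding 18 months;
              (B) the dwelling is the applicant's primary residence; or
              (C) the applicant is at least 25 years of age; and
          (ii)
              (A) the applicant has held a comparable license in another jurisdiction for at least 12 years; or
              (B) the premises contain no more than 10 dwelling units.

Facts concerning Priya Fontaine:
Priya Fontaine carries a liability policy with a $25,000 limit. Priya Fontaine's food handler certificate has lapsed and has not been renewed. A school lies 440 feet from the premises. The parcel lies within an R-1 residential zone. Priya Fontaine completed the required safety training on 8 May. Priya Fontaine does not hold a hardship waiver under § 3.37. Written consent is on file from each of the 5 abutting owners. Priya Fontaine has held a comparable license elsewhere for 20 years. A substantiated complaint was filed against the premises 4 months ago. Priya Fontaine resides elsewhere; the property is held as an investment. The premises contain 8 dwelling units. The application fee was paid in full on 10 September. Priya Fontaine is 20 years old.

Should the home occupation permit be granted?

No — denied.

(a) ≥500 ft from school — not satisfied.
(b) fee paid — satisfied.
(c) not (food handler cert.) — holds.
(1) = F OR T OR T = true.
(a) commercially zoned — fails.
(i) all abutters consent — satisfied.
(A) hardship waiver — not met.
(B) insurance ≥ $50,000 — fails.
(ii) = F OR F = false.
So (b) is not satisfied (T AND F).
(A) no complaint in 18 mo. — not satisfied.
(B) primary residence — fails.
(C) age ≥ 25 — not met.
(i) = F OR F OR F = false.
(A) prior license ≥ 12 yr — met.
(B) ≤ 10 units — holds.
(ii) = T OR T = true.
(c): F AND T → false.
(2): F OR F OR F → false.
Overall: T AND F → false.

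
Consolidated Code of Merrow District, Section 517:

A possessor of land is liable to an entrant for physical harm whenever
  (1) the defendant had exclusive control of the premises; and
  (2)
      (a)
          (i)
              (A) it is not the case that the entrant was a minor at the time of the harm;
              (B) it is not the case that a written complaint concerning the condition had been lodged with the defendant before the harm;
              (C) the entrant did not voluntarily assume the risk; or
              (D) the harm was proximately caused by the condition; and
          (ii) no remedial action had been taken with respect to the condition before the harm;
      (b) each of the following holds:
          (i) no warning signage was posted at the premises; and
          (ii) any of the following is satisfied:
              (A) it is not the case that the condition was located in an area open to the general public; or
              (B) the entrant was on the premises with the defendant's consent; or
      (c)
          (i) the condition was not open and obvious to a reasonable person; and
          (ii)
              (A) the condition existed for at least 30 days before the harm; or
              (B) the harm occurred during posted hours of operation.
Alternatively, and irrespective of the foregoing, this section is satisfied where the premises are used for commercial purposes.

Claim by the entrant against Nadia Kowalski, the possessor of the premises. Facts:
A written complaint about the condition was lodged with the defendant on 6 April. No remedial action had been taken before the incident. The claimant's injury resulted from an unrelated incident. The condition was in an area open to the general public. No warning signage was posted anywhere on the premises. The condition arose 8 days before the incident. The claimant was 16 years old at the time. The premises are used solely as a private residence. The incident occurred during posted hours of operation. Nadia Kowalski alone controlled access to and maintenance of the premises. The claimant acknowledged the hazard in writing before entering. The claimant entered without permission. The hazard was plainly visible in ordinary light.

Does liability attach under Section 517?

No — not liable.

(1) exclusive control — met.
(A) not (entrant a minor) — fails.
(B) not (complaint lodged) — fails.
(C) no assumed risk — not satisfied.
(D) proximate cause — not met.
So (i) is not satisfied (F OR F OR F OR F).
(ii) no remedial action — met.
(a) = F AND T = false.
(i) no signage posted — holds.
(A) not (public area) — not satisfied.
(B) consent to enter — fails.
(ii) = F OR F = false.
So (b) is not satisfied (T AND F).
(i) not open/obvious — not satisfied.
(A) condition ≥30 days old — not met.
(B) during posted hours — satisfied.
(ii) = F OR T = true.
(c): F AND T → false.
So (2) is not satisfied (F OR F OR F).
Overall = T AND F = false.
Exception (commercial use) — not satisfied.
Result: main false OR exception false → false.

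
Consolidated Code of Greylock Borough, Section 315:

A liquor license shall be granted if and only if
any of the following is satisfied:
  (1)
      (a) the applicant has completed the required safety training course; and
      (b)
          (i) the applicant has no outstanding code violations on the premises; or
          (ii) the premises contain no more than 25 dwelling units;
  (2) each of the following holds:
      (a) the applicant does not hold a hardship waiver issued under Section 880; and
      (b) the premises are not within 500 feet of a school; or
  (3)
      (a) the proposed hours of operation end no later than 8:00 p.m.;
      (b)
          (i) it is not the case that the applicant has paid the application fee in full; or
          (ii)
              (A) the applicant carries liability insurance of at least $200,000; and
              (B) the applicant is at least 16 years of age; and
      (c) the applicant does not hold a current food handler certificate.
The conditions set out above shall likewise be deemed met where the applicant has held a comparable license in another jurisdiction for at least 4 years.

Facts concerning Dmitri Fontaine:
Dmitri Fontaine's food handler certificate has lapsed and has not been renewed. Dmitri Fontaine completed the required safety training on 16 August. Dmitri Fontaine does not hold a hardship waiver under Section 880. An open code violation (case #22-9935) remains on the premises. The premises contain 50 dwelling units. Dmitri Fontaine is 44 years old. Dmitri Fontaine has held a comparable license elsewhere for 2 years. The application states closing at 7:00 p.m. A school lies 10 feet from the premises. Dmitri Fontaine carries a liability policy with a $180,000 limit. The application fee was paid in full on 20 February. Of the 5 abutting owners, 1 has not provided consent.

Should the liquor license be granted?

No — denied.

(a) safety training — met.
(i) no code violations — not satisfied.
(ii) ≤ 25 units — fails.
So (b) is not satisfied (F OR F).
So (1) is not satisfied (T AND F).
(a) not (hardship waiver) — holds.
(b) ≥500 ft from school — not met.
(2): T AND F → false.
(a) closes by 8 p.m. — met.
(i) not (fee paid) — fails.
(A) insurance ≥ $200,000 — not satisfied.
(B) age ≥ 16 — met.
(ii): F AND T → false.
(b): F OR F → false.
(c) not (food handler cert.) — met.
(3): T AND F AND T → false.
Overall = F OR F OR F = false.
Exception (prior license ≥ 4 yr) — not satisfied.
Result: main false OR exception false → false.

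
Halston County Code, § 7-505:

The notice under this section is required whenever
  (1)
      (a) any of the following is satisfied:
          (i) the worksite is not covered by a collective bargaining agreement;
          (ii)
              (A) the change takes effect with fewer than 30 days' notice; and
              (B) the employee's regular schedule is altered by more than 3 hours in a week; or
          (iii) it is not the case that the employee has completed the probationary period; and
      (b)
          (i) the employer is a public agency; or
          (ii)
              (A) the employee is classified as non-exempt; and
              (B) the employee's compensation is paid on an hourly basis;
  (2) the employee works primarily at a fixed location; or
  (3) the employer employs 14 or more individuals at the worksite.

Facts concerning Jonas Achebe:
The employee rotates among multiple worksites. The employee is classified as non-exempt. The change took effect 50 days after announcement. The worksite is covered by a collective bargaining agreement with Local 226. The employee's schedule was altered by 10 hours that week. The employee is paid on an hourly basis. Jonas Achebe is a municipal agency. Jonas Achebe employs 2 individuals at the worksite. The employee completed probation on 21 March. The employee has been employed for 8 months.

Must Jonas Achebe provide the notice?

(i) no CBA — not met.
(A) < 30 days' notice — fails.
(B) schedule shift > 3h — holds.
(ii) = F AND T = false.
(iii) not (past probation) — not met.
(a): F OR F OR F → false.
(i) public agency — satisfied.
(A) non-exempt — satisfied.
(B) hourly-paid — satisfied.
(ii): T AND T → true.
(b): T OR T → true.
(1): F AND T → false.
(2) fixed location — not satisfied.
(3) ≥ 14 at site — not satisfied.
Overall = F OR F OR F = false.

No — not required.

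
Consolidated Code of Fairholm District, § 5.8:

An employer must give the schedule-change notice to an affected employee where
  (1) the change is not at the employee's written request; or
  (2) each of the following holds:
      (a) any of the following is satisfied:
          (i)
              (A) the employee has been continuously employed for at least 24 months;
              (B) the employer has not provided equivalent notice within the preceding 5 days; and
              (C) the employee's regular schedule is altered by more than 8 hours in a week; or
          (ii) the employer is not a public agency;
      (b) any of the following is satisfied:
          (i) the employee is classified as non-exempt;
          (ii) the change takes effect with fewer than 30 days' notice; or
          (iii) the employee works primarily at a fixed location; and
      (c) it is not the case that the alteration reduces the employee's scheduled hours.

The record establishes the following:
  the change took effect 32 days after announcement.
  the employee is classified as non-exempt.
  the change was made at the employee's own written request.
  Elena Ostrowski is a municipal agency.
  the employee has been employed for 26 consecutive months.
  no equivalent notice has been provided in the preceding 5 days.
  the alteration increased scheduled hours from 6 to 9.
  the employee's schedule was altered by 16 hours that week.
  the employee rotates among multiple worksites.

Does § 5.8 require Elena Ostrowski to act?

Yes — required.

(1) not employee-requested — not satisfied.
(A) tenure ≥ 24 mo. — met.
(B) no recent notice — holds.
(C) schedule shift > 8h — met.
(i): T AND T AND T → true.
(ii) not (public agency) — fails.
(a) = T OR F = true.
(i) non-exempt — holds.
(ii) < 30 days' notice — fails.
(iii) fixed location — fails.
(b) = T OR F OR F = true.
(c) not (hours reduced) — holds.
So (2) is satisfied (T AND T AND T).
Overall = F OR T = true.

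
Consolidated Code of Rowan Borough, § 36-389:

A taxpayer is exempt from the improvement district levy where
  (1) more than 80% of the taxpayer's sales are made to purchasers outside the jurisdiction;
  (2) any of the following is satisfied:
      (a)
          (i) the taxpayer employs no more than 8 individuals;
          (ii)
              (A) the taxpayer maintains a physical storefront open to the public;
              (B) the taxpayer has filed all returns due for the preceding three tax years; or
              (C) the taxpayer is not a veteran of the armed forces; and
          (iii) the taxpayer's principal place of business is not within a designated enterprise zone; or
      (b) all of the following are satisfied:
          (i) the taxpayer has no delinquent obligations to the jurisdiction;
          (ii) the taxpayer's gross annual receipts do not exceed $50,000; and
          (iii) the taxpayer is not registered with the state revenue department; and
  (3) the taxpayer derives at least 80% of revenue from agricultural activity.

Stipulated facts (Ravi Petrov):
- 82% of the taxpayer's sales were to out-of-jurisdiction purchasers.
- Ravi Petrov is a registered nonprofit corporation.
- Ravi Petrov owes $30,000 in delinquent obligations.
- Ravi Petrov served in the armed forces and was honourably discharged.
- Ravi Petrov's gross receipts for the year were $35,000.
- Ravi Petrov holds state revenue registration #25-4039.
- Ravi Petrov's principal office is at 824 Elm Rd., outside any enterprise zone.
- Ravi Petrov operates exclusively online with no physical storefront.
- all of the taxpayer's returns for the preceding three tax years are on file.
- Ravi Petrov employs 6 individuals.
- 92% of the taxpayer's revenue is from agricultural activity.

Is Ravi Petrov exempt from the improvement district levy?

(1) >80% out-of-jur. sales — satisfied.
(i) ≤ 8 employees — satisfied.
(A) has storefront — fails.
(B) returns current — met.
(C) not (veteran) — fails.
So (ii) is satisfied (F OR T OR F).
(iii) not (in enterprise zone) — holds.
So (a) is satisfied (T AND T AND T).
(i) no delinquency — not met.
(ii) receipts ≤ $50,000 — met.
(iii) not (state-registered) — not met.
So (b) is not satisfied (F AND T AND F).
(2): T OR F → true.
(3) ≥80% agricultural — met.
So Overall is satisfied (T AND T AND T).

Yes — exempt.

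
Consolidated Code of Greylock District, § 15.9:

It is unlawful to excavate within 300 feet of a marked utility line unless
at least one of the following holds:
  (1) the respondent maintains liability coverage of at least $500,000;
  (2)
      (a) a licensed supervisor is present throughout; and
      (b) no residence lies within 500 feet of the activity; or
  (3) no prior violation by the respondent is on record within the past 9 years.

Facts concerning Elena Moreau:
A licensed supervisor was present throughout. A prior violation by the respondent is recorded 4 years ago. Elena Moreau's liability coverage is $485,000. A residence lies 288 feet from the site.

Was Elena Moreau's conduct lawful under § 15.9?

(1) coverage ≥ $500,000 — not satisfied.
(a) supervisor present — satisfied.
(b) no residence in 500 ft — fails.
(2): T AND F → false.
(3) no prior violation — not satisfied.
Overall = F OR F OR F = false.

No — unlawful.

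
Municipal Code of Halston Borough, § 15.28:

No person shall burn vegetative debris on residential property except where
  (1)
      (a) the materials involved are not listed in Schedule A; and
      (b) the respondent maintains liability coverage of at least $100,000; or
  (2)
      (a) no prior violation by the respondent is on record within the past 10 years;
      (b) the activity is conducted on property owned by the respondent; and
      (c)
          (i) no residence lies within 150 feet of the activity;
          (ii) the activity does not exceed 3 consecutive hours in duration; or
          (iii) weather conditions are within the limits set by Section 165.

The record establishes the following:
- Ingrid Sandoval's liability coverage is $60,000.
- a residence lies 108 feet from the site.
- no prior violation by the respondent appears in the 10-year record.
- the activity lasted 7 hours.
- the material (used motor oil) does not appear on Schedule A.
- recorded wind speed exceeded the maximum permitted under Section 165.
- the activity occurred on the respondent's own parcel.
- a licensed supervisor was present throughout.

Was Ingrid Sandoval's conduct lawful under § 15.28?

(a) not (Schedule A material) — met.
(b) coverage ≥ $100,000 — not met.
(1): T AND F → false.
(a) no prior violation — holds.
(b) own property — satisfied.
(i) no residence in 150 ft — fails.
(ii) ≤ 3 hrs duration — fails.
(iii) weather ok — not satisfied.
(c) = F OR F OR F = false.
So (2) is not satisfied (T AND T AND F).
Overall = F OR F = false.

No — unlawful.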